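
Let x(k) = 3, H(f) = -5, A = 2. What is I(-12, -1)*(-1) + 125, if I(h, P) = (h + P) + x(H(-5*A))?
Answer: 135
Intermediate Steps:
I(h, P) = 3 + P + h (I(h, P) = (h + P) + 3 = (P + h) + 3 = 3 + P + h)
I(-12, -1)*(-1) + 125 = (3 - 1 - 12)*(-1) + 125 = -10*(-1) + 125 = 10 + 125 = 135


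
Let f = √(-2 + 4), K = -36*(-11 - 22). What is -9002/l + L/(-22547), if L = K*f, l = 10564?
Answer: -4501/5282 - 1188*√2/22547 ≈ -0.92665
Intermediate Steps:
K = 1188 (K = -36*(-33) = 1188)
f = √2 ≈ 1.4142
L = 1188*√2 ≈ 1680.1
-9002/l + L/(-22547) = -9002/10564 + (1188*√2)/(-22547) = -9002*1/10564 + (1188*√2)*(-1/22547) = -4501/5282 - 1188*√2/22547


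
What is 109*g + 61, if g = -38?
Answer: -4081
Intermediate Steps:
109*g + 61 = 109*(-38) + 61 = -4142 + 61 = -4081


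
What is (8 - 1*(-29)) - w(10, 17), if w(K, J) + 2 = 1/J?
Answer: 662/17 ≈ 38.941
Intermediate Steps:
w(K, J) = -2 + 1/J
(8 - 1*(-29)) - w(10, 17) = (8 - 1*(-29)) - (-2 + 1/17) = (8 + 29) - (-2 + 1/17) = 37 - 1*(-33/17) = 37 + 33/17 = 662/17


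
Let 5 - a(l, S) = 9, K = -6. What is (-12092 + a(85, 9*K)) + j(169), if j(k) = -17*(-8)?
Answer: -11960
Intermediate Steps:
a(l, S) = -4 (a(l, S) = 5 - 1*9 = 5 - 9 = -4)
j(k) = 136
(-12092 + a(85, 9*K)) + j(169) = (-12092 - 4) + 136 = -12096 + 136 = -11960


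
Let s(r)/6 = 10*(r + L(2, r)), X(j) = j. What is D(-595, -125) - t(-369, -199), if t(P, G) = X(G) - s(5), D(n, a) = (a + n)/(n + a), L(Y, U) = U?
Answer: 800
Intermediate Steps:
s(r) = 120*r (s(r) = 6*(10*(r + r)) = 6*(10*(2*r)) = 6*(20*r) = 120*r)
D(n, a) = 1 (D(n, a) = (a + n)/(a + n) = 1)
t(P, G) = -600 + G (t(P, G) = G - 120*5 = G - 1*600 = G - 600 = -600 + G)
D(-595, -125) - t(-369, -199) = 1 - (-600 - 199) = 1 - 1*(-799) = 1 + 799 = 800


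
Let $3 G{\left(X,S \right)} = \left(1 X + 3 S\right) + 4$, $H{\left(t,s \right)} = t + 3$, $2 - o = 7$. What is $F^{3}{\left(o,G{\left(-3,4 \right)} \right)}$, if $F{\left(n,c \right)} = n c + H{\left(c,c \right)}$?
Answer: $- \frac{79507}{27} \approx -2944.7$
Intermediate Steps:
$o = -5$ ($o = 2 - 7 = -5$)
$H{\left(t,s \right)} = 3 + t$
$G{\left(X,S \right)} = \frac{4}{3} + S + \frac{X}{3}$ ($G{\left(X,S \right)} = \frac{\left(1 X + 3 S\right) + 4}{3} = \frac{\left(X + 3 S\right) + 4}{3} = \frac{4 + X + 3 S}{3} = \frac{4}{3} + S + \frac{X}{3}$)
$F{\left(n,c \right)} = 3 + c + c n$ ($F{\left(n,c \right)} = n c + \left(3 + c\right) = c n + \left(3 + c\right) = 3 + c + c n$)
$F^{3}{\left(o,G{\left(-3,4 \right)} \right)} = \left(3 + \left(\frac{4}{3} + 4 + \frac{1}{3} \left(-3\right)\right) + \left(\frac{4}{3} + 4 + \frac{1}{3} \left(-3\right)\right) \left(-5\right)\right)^{3} = \left(3 + \left(\frac{4}{3} + 4 - 1\right) + \left(\frac{4}{3} + 4 - 1\right) \left(-5\right)\right)^{3} = \left(3 + \frac{13}{3} + \frac{13}{3} \left(-5\right)\right)^{3} = \left(3 + \frac{13}{3} - \frac{65}{3}\right)^{3} = \left(- \frac{43}{3}\right)^{3} = - \frac{79507}{27}$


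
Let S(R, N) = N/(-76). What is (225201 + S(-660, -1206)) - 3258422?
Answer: -115261795/38 ≈ -3.0332e+6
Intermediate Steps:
S(R, N) = -N/76 (S(R, N) = N*(-1/76) = -N/76)
(225201 + S(-660, -1206)) - 3258422 = (225201 - 1/76*(-1206)) - 3258422 = (225201 + 603/38) - 3258422 = 8558241/38 - 3258422 = -115261795/38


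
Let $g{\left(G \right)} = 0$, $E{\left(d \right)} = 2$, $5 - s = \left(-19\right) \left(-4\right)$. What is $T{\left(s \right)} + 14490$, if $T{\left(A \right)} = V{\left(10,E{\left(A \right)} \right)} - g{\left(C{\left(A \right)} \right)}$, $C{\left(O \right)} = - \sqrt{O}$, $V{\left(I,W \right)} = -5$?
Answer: $14485$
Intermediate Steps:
$s = -71$ ($s = 5 - \left(-19\right) \left(-4\right) = 5 - 76 = -71$)
$T{\left(A \right)} = -5$ ($T{\left(A \right)} = -5 - 0 = -5 + 0 = -5$)
$T{\left(s \right)} + 14490 = -5 + 14490 = 14485$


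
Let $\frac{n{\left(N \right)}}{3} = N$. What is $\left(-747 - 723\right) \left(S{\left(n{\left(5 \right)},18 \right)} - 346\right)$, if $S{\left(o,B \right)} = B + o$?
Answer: $460110$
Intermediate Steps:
$n{\left(N \right)} = 3 N$
$\left(-747 - 723\right) \left(S{\left(n{\left(5 \right)},18 \right)} - 346\right) = \left(-747 - 723\right) \left(\left(18 + 3 \cdot 5\right) - 346\right) = - 1470 \left(\left(18 + 15\right) - 346\right) = - 1470 \left(33 - 346\right) = \left(-1470\right) \left(-313\right) = 460110$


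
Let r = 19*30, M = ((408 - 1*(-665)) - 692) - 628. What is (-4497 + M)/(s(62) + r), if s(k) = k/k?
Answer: -4744/571 ≈ -8.3082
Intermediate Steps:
M = -247 (M = ((408 + 665) - 692) - 628 = (1073 - 692) - 628 = 381 - 628 = -247)
r = 570
s(k) = 1
(-4497 + M)/(s(62) + r) = (-4497 - 247)/(1 + 570) = -4744/571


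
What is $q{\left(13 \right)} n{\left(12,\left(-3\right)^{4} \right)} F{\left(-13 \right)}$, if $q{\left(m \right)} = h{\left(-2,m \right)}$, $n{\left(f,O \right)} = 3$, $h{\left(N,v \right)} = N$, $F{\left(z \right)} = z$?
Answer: $78$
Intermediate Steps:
$q{\left(m \right)} = -2$
$q{\left(13 \right)} n{\left(12,\left(-3\right)^{4} \right)} F{\left(-13 \right)} = \left(-2\right) 3 \left(-13\right) = \left(-6\right) \left(-13\right) = 78$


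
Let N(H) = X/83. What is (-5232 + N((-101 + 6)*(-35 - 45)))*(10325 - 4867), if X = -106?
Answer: -2370747796/83 ≈ -2.8563e+7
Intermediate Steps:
N(H) = -106/83
(-5232 + N((-101 + 6)*(-35 - 45)))*(10325 - 4867) = (-5232 - 106/83)*(10325 - 4867) = -434362/83*5458 = -2370747796/83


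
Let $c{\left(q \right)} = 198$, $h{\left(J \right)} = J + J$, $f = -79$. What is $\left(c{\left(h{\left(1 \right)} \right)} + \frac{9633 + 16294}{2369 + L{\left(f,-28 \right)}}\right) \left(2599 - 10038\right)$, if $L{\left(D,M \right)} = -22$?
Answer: $- \frac{3649818887}{2347} \approx -1.5551 \cdot 10^{6}$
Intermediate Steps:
$h{\left(J \right)} = 2 J$
$\left(c{\left(h{\left(1 \right)} \right)} + \frac{9633 + 16294}{2369 + L{\left(f,-28 \right)}}\right) \left(2599 - 10038\right) = \left(198 + \frac{9633 + 16294}{2369 - 22}\right) \left(2599 - 10038\right) = \left(198 + \frac{25927}{2347}\right) \left(-7439\right) = \frac{490633}{2347} \left(-7439\right) = - \frac{3649818887}{2347}$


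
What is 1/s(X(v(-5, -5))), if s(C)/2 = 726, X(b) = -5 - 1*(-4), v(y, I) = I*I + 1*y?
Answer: 1/1452 ≈ 0.00068871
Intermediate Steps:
v(y, I) = y + I**2 (v(y, I) = I**2 + y = y + I**2)
X(b) = -1 (X(b) = -5 + 4 = -1)
s(C) = 1452 (s(C) = 2*726 = 1452)
1/s(X(v(-5, -5))) = 1/1452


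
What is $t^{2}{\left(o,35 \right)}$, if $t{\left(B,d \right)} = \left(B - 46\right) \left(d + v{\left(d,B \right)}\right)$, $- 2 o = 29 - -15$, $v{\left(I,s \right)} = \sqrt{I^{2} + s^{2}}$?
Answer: $13566816 + 323680 \sqrt{1709} \approx 2.6948 \cdot 10^{7}$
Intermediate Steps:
$o = -22$ ($o = - \frac{29 - -15}{2} = - \frac{29 + 15}{2} = \left(- \frac{1}{2}\right) 44 = -22$)
$t{\left(B,d \right)} = \left(-46 + B\right) \left(d + \sqrt{B^{2} + d^{2}}\right)$ ($t{\left(B,d \right)} = \left(B - 46\right) \left(d + \sqrt{d^{2} + B^{2}}\right) = \left(-46 + B\right) \left(d + \sqrt{B^{2} + d^{2}}\right)$)
$t^{2}{\left(o,35 \right)} = \left(\left(-46\right) 35 - 46 \sqrt{\left(-22\right)^{2} + 35^{2}} - 770 - 22 \sqrt{\left(-22\right)^{2} + 35^{2}}\right)^{2} = \left(-1610 - 46 \sqrt{484 + 1225} - 770 - 22 \sqrt{484 + 1225}\right)^{2} = \left(-1610 - 46 \sqrt{1709} - 770 - 22 \sqrt{1709}\right)^{2} = \left(-2380 - 68 \sqrt{1709}\right)^{2}$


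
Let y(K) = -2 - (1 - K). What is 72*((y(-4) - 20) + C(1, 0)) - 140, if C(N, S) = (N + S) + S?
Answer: -2012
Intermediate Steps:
C(N, S) = N + 2*S
y(K) = -3 + K (y(K) = -2 + (-1 + K) = -3 + K)
72*((y(-4) - 20) + C(1, 0)) - 140 = 72*(((-3 - 4) - 20) + (1 + 2*0)) - 140 = 72*((-7 - 20) + (1 + 0)) - 140 = 72*(-27 + 1) - 140 = 72*(-26) - 140 = -1872 - 140 = -2012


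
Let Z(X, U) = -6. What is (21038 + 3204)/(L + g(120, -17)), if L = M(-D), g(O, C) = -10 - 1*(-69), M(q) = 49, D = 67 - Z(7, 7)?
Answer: 12121/54 ≈ 224.46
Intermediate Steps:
D = 73 (D = 67 - 1*(-6) = 67 + 6 = 73)
g(O, C) = 59 (g(O, C) = -10 + 69 = 59)
L = 49
(21038 + 3204)/(L + g(120, -17)) = (21038 + 3204)/(49 + 59) = 24242/108 = 24242*(1/108) = 12121/54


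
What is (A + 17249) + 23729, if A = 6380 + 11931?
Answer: 59289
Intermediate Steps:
A = 18311
(A + 17249) + 23729 = (18311 + 17249) + 23729 = 35560 + 23729 = 59289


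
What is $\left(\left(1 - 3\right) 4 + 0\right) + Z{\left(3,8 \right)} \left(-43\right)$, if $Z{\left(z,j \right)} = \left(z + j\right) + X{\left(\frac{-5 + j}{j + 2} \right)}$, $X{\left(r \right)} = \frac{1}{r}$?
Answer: $- \frac{1873}{3} \approx -624.33$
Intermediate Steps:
$Z{\left(z,j \right)} = j + z + \frac{2 + j}{-5 + j}$ ($Z{\left(z,j \right)} = \left(z + j\right) + \frac{1}{\left(-5 + j\right) \frac{1}{j + 2}} = \left(j + z\right) + \frac{1}{\left(-5 + j\right) \frac{1}{2 + j}} = \left(j + z\right) + \frac{1}{\frac{1}{2 + j} \left(-5 + j\right)} = \left(j + z\right) + \frac{2 + j}{-5 + j} = j + z + \frac{2 + j}{-5 + j}$)
$\left(\left(1 - 3\right) 4 + 0\right) + Z{\left(3,8 \right)} \left(-43\right) = \left(\left(1 - 3\right) 4 + 0\right) + \frac{2 + 8 + \left(-5 + 8\right) \left(8 + 3\right)}{-5 + 8} \left(-43\right) = \left(\left(-2\right) 4 + 0\right) + \frac{2 + 8 + 3 \cdot 11}{3} \left(-43\right) = \left(-8 + 0\right) + \frac{2 + 8 + 33}{3} \left(-43\right) = -8 + \frac{1}{3} \cdot 43 \left(-43\right) = -8 + \frac{43}{3} \left(-43\right) = -8 - \frac{1849}{3} = - \frac{1873}{3}$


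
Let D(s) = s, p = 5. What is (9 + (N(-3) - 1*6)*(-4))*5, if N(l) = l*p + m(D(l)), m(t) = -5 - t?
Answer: 505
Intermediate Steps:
N(l) = -5 + 4*l (N(l) = l*5 + (-5 - l) = 5*l + (-5 - l) = -5 + 4*l)
(9 + (N(-3) - 1*6)*(-4))*5 = (9 + ((-5 + 4*(-3)) - 1*6)*(-4))*5 = (9 + ((-5 - 12) - 6)*(-4))*5 = (9 + (-17 - 6)*(-4))*5 = (9 - 23*(-4))*5 = (9 + 92)*5 = 101*5 = 505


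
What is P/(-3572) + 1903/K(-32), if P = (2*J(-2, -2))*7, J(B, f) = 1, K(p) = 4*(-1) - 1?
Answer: -3398793/8930 ≈ -380.60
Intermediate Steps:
K(p) = -5 (K(p) = -4 - 1 = -5)
P = 14 (P = (2*1)*7 = 2*7 = 14)
P/(-3572) + 1903/K(-32) = 14/(-3572) + 1903/(-5) = 14*(-1/3572) + 1903*(-⅕) = -7/1786 - 1903/5 = -3398793/8930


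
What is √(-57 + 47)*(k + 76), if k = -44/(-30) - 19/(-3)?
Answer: 419*I*√10/5 ≈ 265.0*I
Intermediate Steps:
k = 39/5 (k = -44*(-1/30) - 19*(-⅓) = 22/15 + 19/3 = 39/5 ≈ 7.8000)
√(-57 + 47)*(k + 76) = √(-57 + 47)*(39/5 + 76) = √(-10)*(419/5) = (I*√10)*(419/5) = 419*I*√10/5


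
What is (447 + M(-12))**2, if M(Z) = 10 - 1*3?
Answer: 206116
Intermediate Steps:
M(Z) = 7 (M(Z) = 10 - 3 = 7)
(447 + M(-12))**2 = (447 + 7)**2 = 454**2 = 206116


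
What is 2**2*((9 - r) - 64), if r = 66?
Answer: -484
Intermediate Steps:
2**2*((9 - r) - 64) = 2**2*((9 - 1*66) - 64) = 4*((9 - 66) - 64) = 4*(-57 - 64) = 4*(-121) = -484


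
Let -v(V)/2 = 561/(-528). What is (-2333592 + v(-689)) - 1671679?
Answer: -32042151/8 ≈ -4.0053e+6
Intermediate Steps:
v(V) = 17/8 (v(V) = -1122/(-528) = -1122*(-1)/528 = -2*(-17/16) = 17/8)
(-2333592 + v(-689)) - 1671679 = (-2333592 + 17/8) - 1671679 = -18668719/8 - 1671679 = -32042151/8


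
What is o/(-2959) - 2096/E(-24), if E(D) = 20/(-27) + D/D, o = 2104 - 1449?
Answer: -167460313/20713 ≈ -8084.8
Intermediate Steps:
o = 655
E(D) = 7/27 (E(D) = 20*(-1/27) + 1 = -20/27 + 1 = 7/27)
o/(-2959) - 2096/E(-24) = 655/(-2959) - 2096/7/27 = 655*(-1/2959) - 2096*27/7 = -655/2959 - 56592/7 = -167460313/20713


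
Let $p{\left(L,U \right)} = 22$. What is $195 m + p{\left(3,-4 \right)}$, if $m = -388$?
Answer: $-75638$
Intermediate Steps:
$195 m + p{\left(3,-4 \right)} = 195 \left(-388\right) + 22 = -75660 + 22 = -75638$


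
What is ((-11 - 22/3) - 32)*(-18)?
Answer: 906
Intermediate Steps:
((-11 - 22/3) - 32)*(-18) = (-55/3 - 32)*(-18) = -151/3*(-18) = 906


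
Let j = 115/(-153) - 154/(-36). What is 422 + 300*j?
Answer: 75472/51 ≈ 1479.8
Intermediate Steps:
j = 1079/306 (j = 115*(-1/153) - 154*(-1/36) = -115/153 + 77/18 = 1079/306 ≈ 3.5261)
422 + 300*j = 422 + 300*(1079/306) = 422 + 53950/51 = 75472/51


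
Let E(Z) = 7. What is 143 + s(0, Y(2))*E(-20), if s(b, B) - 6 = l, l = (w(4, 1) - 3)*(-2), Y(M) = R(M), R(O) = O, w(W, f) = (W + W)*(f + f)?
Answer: 3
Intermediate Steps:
w(W, f) = 4*W*f (w(W, f) = (2*W)*(2*f) = 4*W*f)
Y(M) = M
l = -26 (l = (4*4*1 - 3)*(-2) = (16 - 3)*(-2) = 13*(-2) = -26)
s(b, B) = -20 (s(b, B) = 6 - 26 = -20)
143 + s(0, Y(2))*E(-20) = 143 - 20*7 = 143 - 140 = 3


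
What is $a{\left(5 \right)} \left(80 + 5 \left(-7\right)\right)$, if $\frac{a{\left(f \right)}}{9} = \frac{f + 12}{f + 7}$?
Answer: $\frac{2295}{4} \approx 573.75$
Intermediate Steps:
$a{\left(f \right)} = \frac{9 \left(12 + f\right)}{7 + f}$ ($a{\left(f \right)} = 9 \frac{f + 12}{f + 7} = 9 \frac{12 + f}{7 + f} = \frac{9 \left(12 + f\right)}{7 + f}$)
$a{\left(5 \right)} \left(80 + 5 \left(-7\right)\right) = \frac{9 \left(12 + 5\right)}{7 + 5} \left(80 + 5 \left(-7\right)\right) = 9 \cdot \frac{1}{12} \cdot 17 \left(80 - 35\right) = 9 \cdot \frac{1}{12} \cdot 17 \cdot 45 = \frac{51}{4} \cdot 45 = \frac{2295}{4}$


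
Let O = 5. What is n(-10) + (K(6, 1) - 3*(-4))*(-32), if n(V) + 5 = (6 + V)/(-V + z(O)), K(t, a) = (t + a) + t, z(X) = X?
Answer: -12079/15 ≈ -805.27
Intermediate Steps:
K(t, a) = a + 2*t (K(t, a) = (a + t) + t = a + 2*t)
n(V) = -5 + (6 + V)/(5 - V) (n(V) = -5 + (6 + V)/(-V + 5) = -5 + (6 + V)/(5 - V))
n(-10) + (K(6, 1) - 3*(-4))*(-32) = (19 - 6*(-10))/(-5 - 10) + ((1 + 2*6) - 3*(-4))*(-32) = (19 + 60)/(-15) + ((1 + 12) + 12)*(-32) = -1/15*79 + (13 + 12)*(-32) = -79/15 + 25*(-32) = -79/15 - 800 = -12079/15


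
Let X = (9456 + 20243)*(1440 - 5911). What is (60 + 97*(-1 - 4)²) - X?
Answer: 132786714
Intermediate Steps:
X = -132784229 (X = 29699*(-4471) = -132784229)
(60 + 97*(-1 - 4)²) - X = (60 + 97*(-1 - 4)²) - 1*(-132784229) = (60 + 97*(-5)²) + 132784229 = (60 + 97*25) + 132784229 = (60 + 2425) + 132784229 = 2485 + 132784229 = 132786714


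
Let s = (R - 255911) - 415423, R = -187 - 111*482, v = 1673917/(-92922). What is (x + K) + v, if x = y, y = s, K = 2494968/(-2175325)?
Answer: -146556795764806471/202135549650 ≈ -7.2504e+5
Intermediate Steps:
v = -1673917/92922 (v = 1673917*(-1/92922) = -1673917/92922 ≈ -18.014)
K = -2494968/2175325 (K = 2494968*(-1/2175325) = -2494968/2175325 ≈ -1.1469)
R = -53689 (R = -187 - 53502 = -53689)
s = -725023 (s = (-53689 - 255911) - 415423 = -309600 - 415423 = -725023)
y = -725023
x = -725023
(x + K) + v = (-725023 - 2494968/2175325) - 1673917/92922 = -1577163152443/2175325 - 1673917/92922 = -146556795764806471/202135549650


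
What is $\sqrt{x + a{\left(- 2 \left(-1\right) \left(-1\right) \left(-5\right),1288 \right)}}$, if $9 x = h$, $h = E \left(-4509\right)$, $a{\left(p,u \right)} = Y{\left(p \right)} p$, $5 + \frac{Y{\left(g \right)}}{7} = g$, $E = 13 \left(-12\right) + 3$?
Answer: $\sqrt{77003} \approx 277.49$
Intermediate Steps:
$E = -153$ ($E = -156 + 3 = -153$)
$Y{\left(g \right)} = -35 + 7 g$
$a{\left(p,u \right)} = p \left(-35 + 7 p\right)$ ($a{\left(p,u \right)} = \left(-35 + 7 p\right) p = p \left(-35 + 7 p\right)$)
$h = 689877$ ($h = \left(-153\right) \left(-4509\right) = 689877$)
$x = 76653$ ($x = \frac{1}{9} \cdot 689877 = 76653$)
$\sqrt{x + a{\left(- 2 \left(-1\right) \left(-1\right) \left(-5\right),1288 \right)}} = \sqrt{76653 + 7 \left(- 2 \left(-1\right) \left(-1\right) \left(-5\right)\right) \left(-5 - 2 \left(-1\right) \left(-1\right) \left(-5\right)\right)} = \sqrt{76653 + 7 \left(- 2 \cdot 1 \left(-5\right)\right) \left(-5 - 2 \cdot 1 \left(-5\right)\right)} = \sqrt{76653 + 7 \left(\left(-2\right) \left(-5\right)\right) \left(-5 - -10\right)} = \sqrt{76653 + 7 \cdot 10 \left(-5 + 10\right)} = \sqrt{76653 + 7 \cdot 10 \cdot 5} = \sqrt{76653 + 350} = \sqrt{77003}$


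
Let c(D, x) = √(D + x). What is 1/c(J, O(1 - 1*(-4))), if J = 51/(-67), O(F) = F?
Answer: √4757/142 ≈ 0.48571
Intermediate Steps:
J = -51/67 (J = 51*(-1/67) = -51/67 ≈ -0.76119)
1/c(J, O(1 - 1*(-4))) = 1/(√(-51/67 + (1 - 1*(-4)))) = 1/(√(-51/67 + (1 + 4))) = 1/(√(-51/67 + 5)) = 1/(√(284/67)) = 1/(2*√4757/67) = √4757/142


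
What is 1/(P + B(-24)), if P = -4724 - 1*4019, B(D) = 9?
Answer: -1/8734 ≈ -0.00011450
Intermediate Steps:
P = -8743 (P = -4724 - 4019 = -8743)
1/(P + B(-24)) = 1/(-8743 + 9) = 1/(-8734) = -1/8734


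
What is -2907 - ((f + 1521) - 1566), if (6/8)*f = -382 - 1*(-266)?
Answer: -8122/3 ≈ -2707.3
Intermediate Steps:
f = -464/3 (f = 4*(-382 - 1*(-266))/3 = 4*(-382 + 266)/3 = (4/3)*(-116) = -464/3 ≈ -154.67)
-2907 - ((f + 1521) - 1566) = -2907 - ((-464/3 + 1521) - 1566) = -2907 - (4099/3 - 1566) = -2907 - 1*(-599/3) = -2907 + 599/3 = -8122/3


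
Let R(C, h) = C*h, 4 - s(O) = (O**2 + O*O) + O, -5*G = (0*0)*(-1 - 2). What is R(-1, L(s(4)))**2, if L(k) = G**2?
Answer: 0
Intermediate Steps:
G = 0 (G = -0*0*(-1 - 2)/5 = -0*(-3) = -1/5*0 = 0)
s(O) = 4 - O - 2*O**2 (s(O) = 4 - ((O**2 + O*O) + O) = 4 - ((O**2 + O**2) + O) = 4 - (2*O**2 + O) = 4 - (O + 2*O**2) = 4 + (-O - 2*O**2) = 4 - O - 2*O**2)
L(k) = 0 (L(k) = 0**2 = 0)
R(-1, L(s(4)))**2 = (-1*0)**2 = 0**2 = 0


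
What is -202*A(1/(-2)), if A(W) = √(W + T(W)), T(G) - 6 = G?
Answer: -202*√5 ≈ -451.69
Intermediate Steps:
T(G) = 6 + G
A(W) = √(6 + 2*W) (A(W) = √(W + (6 + W)) = √(6 + 2*W))
-202*A(1/(-2)) = -202*√(6 + 2/(-2)) = -202*√(6 + 2*(-½)) = -202*√(6 - 1) = -202*√5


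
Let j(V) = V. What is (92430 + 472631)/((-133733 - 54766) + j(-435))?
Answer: -565061/188934 ≈ -2.9908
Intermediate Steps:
(92430 + 472631)/((-133733 - 54766) + j(-435)) = (92430 + 472631)/((-133733 - 54766) - 435) = 565061/(-188499 - 435) = 565061/(-188934) = 565061*(-1/188934) = -565061/188934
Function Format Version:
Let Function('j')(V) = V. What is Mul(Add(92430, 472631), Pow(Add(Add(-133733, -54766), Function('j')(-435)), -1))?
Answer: Rational(-565061, 188934) ≈ -2.9908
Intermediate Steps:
Mul(Add(92430, 472631), Pow(Add(Add(-133733, -54766), Function('j')(-435)), -1)) = Mul(Add(92430, 472631), Pow(Add(Add(-133733, -54766), -435), -1)) = Mul(565061, Pow(Add(-188499, -435), -1)) = Mul(565061, Pow(-188934, -1)) = Mul(565061, Rational(-1, 188934)) = Rational(-565061, 188934)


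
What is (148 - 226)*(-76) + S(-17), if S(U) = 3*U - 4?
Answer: 5873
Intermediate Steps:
S(U) = -4 + 3*U
(148 - 226)*(-76) + S(-17) = (148 - 226)*(-76) + (-4 + 3*(-17)) = -78*(-76) + (-4 - 51) = 5928 - 55 = 5873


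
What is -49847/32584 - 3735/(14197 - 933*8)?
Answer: -457321091/219388072 ≈ -2.0845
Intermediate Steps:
-49847/32584 - 3735/(14197 - 933*8) = -49847*1/32584 - 3735/(14197 - 1*7464) = -49847/32584 - 3735/(14197 - 7464) = -49847/32584 - 3735/6733 = -457321091/219388072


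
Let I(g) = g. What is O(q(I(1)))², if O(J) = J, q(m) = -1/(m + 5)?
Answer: 1/36 ≈ 0.027778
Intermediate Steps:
q(m) = -1/(5 + m)
O(q(I(1)))² = (-1/(5 + 1))² = (-1/6)² = (-1*⅙)² = (-⅙)² = 1/36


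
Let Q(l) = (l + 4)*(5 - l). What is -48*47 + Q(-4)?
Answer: -2256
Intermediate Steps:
Q(l) = (4 + l)*(5 - l)
-48*47 + Q(-4) = -48*47 + (20 - 4 - 1*(-4)²) = -2256 + (20 - 4 - 1*16) = -2256 + (20 - 4 - 16) = -2256 + 0 = -2256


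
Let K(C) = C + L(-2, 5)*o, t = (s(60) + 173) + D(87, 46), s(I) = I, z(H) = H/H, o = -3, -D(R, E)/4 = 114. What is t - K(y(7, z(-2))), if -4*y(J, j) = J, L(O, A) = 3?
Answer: -849/4 ≈ -212.25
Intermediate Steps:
D(R, E) = -456 (D(R, E) = -4*114 = -456)
z(H) = 1
y(J, j) = -J/4
t = -223 (t = (60 + 173) - 456 = 233 - 456 = -223)
K(C) = -9 + C (K(C) = C + 3*(-3) = C - 9 = -9 + C)
t - K(y(7, z(-2))) = -223 - (-9 - ¼*7) = -223 - (-9 - 7/4) = -223 - 1*(-43/4) = -223 + 43/4 = -849/4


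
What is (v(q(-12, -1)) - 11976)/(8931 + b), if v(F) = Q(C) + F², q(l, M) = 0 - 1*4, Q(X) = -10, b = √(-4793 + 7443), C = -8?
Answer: -106904070/79760111 + 59850*√106/79760111 ≈ -1.3326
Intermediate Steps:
b = 5*√106 (b = √2650 = 5*√106 ≈ 51.478)
q(l, M) = -4 (q(l, M) = 0 - 4 = -4)
v(F) = -10 + F²
(v(q(-12, -1)) - 11976)/(8931 + b) = ((-10 + (-4)²) - 11976)/(8931 + 5*√106) = ((-10 + 16) - 11976)/(8931 + 5*√106) = (6 - 11976)/(8931 + 5*√106) = -11970/(8931 + 5*√106)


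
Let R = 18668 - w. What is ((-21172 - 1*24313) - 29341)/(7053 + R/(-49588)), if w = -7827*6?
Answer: -1855235844/174839267 ≈ -10.611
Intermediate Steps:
w = -46962
R = 65630 (R = 18668 - 1*(-46962) = 18668 + 46962 = 65630)
((-21172 - 1*24313) - 29341)/(7053 + R/(-49588)) = ((-21172 - 1*24313) - 29341)/(7053 + 65630/(-49588)) = ((-21172 - 24313) - 29341)/(7053 + 65630*(-1/49588)) = (-45485 - 29341)/(7053 - 32815/24794) = -74826/174839267/24794 = -74826*24794/174839267 = -1855235844/174839267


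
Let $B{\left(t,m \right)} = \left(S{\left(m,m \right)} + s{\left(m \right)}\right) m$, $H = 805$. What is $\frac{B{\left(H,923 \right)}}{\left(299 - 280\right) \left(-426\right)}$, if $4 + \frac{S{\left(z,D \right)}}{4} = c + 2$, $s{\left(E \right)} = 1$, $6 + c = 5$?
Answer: $\frac{143}{114} \approx 1.2544$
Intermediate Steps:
$c = -1$ ($c = -6 + 5 = -1$)
$S{\left(z,D \right)} = -12$ ($S{\left(z,D \right)} = -16 + 4 \left(-1 + 2\right) = -16 + 4 \cdot 1 = -16 + 4 = -12$)
$B{\left(t,m \right)} = - 11 m$ ($B{\left(t,m \right)} = \left(-12 + 1\right) m = - 11 m$)
$\frac{B{\left(H,923 \right)}}{\left(299 - 280\right) \left(-426\right)} = \frac{\left(-11\right) 923}{\left(299 - 280\right) \left(-426\right)} = - \frac{10153}{19 \left(-426\right)} = - \frac{10153}{-8094} = \left(-10153\right) \left(- \frac{1}{8094}\right) = \frac{143}{114}$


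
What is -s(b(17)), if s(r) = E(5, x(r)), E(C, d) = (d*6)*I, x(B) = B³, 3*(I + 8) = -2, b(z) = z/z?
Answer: 52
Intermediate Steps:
b(z) = 1
I = -26/3 (I = -8 + (⅓)*(-2) = -8 - ⅔ = -26/3 ≈ -8.6667)
E(C, d) = -52*d (E(C, d) = (d*6)*(-26/3) = (6*d)*(-26/3) = -52*d)
s(r) = -52*r³
-s(b(17)) = -(-52)*1³ = -(-52) = -1*(-52) = 52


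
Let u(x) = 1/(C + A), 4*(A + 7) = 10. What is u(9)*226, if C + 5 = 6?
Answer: -452/7 ≈ -64.571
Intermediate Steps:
A = -9/2 (A = -7 + (¼)*10 = -7 + 5/2 = -9/2 ≈ -4.5000)
C = 1 (C = -5 + 6 = 1)
u(x) = -2/7 (u(x) = 1/(1 - 9/2) = 1/(-7/2) = -2/7)
u(9)*226 = -2/7*226 = -452/7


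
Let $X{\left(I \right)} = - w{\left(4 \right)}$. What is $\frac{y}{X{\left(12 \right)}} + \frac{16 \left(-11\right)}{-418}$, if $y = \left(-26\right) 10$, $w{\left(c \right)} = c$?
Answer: $\frac{1243}{19} \approx 65.421$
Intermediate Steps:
$X{\left(I \right)} = -4$ ($X{\left(I \right)} = \left(-1\right) 4 = -4$)
$y = -260$
$\frac{y}{X{\left(12 \right)}} + \frac{16 \left(-11\right)}{-418} = - \frac{260}{-4} + \frac{16 \left(-11\right)}{-418} = \left(-260\right) \left(- \frac{1}{4}\right) - - \frac{8}{19} = 65 + \frac{8}{19} = \frac{1243}{19}$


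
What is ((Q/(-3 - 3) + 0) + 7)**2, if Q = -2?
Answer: 484/9 ≈ 53.778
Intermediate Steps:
((Q/(-3 - 3) + 0) + 7)**2 = ((-2/(-3 - 3) + 0) + 7)**2 = ((-2/(-6) + 0) + 7)**2 = ((-1/6*(-2) + 0) + 7)**2 = ((1/3 + 0) + 7)**2 = (1/3 + 7)**2 = (22/3)**2 = 484/9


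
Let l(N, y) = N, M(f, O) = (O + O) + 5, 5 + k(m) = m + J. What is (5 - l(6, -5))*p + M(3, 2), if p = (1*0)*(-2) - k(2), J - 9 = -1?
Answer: 14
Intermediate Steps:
J = 8 (J = 9 - 1 = 8)
k(m) = 3 + m (k(m) = -5 + (m + 8) = -5 + (8 + m) = 3 + m)
M(f, O) = 5 + 2*O (M(f, O) = 2*O + 5 = 5 + 2*O)
p = -5 (p = (1*0)*(-2) - (3 + 2) = 0*(-2) - 1*5 = 0 - 5 = -5)
(5 - l(6, -5))*p + M(3, 2) = (5 - 1*6)*(-5) + (5 + 2*2) = (5 - 6)*(-5) + (5 + 4) = -1*(-5) + 9 = 5 + 9 = 14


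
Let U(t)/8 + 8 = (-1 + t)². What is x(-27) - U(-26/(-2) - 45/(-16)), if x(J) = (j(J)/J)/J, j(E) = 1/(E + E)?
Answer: -1065263659/629856 ≈ -1691.3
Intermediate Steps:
j(E) = 1/(2*E)
x(J) = 1/(2*J³) (x(J) = ((1/(2*J))/J)/J = (1/(2*J²))/J = 1/(2*J³))
U(t) = -64 + 8*(-1 + t)²
x(-27) - U(-26/(-2) - 45/(-16)) = (½)/(-27)³ - (-64 + 8*(-1 + (-26/(-2) - 45/(-16)))²) = (½)*(-1/19683) - (-64 + 8*(-1 + (-26*(-½) - 45*(-1/16)))²) = -1/39366 - (-64 + 8*(-1 + (13 + 45/16))²) = -1/39366 - (-64 + 8*(-1 + 253/16)²) = -1/39366 - (-64 + 8*(237/16)²) = -1/39366 - (-64 + 8*(56169/256)) = -1/39366 - (-64 + 56169/32) = -1/39366 - 1*54121/32 = -1/39366 - 54121/32 = -1065263659/629856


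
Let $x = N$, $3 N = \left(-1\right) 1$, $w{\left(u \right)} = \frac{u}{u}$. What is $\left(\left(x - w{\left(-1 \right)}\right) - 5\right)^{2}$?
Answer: $\frac{361}{9} \approx 40.111$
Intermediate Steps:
$w{\left(u \right)} = 1$
$N = - \frac{1}{3}$ ($N = \frac{\left(-1\right) 1}{3} = \frac{1}{3} \left(-1\right) = - \frac{1}{3} \approx -0.33333$)
$x = - \frac{1}{3} \approx -0.33333$
$\left(\left(x - w{\left(-1 \right)}\right) - 5\right)^{2} = \left(\left(- \frac{1}{3} - 1\right) - 5\right)^{2} = \left(- \frac{4}{3} - 5\right)^{2} = \left(- \frac{19}{3}\right)^{2} = \frac{361}{9}$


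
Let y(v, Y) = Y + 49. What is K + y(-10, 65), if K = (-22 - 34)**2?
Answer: 3250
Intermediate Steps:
y(v, Y) = 49 + Y
K = 3136 (K = (-56)**2 = 3136)
K + y(-10, 65) = 3136 + (49 + 65) = 3136 + 114 = 3250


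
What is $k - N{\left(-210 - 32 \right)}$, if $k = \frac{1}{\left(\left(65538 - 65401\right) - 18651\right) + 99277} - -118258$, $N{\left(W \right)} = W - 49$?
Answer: $\frac{9574372888}{80763} \approx 1.1855 \cdot 10^{5}$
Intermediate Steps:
$N{\left(W \right)} = -49 + W$
$k = \frac{9550870855}{80763}$ ($k = \frac{1}{\left(137 - 18651\right) + 99277} + 118258 = \frac{1}{-18514 + 99277} + 118258 = \frac{1}{80763} + 118258 = \frac{9550870855}{80763} \approx 1.1826 \cdot 10^{5}$)
$k - N{\left(-210 - 32 \right)} = \frac{9550870855}{80763} - \left(-49 - 242\right) = \frac{9550870855}{80763} - -291 = \frac{9550870855}{80763} + 291 = \frac{9574372888}{80763}$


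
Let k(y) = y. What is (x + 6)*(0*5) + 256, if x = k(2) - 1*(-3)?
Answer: 256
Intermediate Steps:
x = 5 (x = 2 - 1*(-3) = 2 + 3 = 5)
(x + 6)*(0*5) + 256 = (5 + 6)*(0*5) + 256 = 11*0 + 256 = 0 + 256 = 256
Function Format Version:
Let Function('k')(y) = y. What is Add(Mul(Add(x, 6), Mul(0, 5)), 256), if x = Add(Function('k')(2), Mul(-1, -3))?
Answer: 256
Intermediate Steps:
x = 5 (x = Add(2, Mul(-1, -3)) = Add(2, 3) = 5)
Add(Mul(Add(x, 6), Mul(0, 5)), 256) = Add(Mul(Add(5, 6), Mul(0, 5)), 256) = Add(Mul(11, 0), 256) = Add(0, 256) = 256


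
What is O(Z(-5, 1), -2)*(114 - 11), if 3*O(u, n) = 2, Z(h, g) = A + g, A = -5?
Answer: 206/3 ≈ 68.667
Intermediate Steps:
Z(h, g) = -5 + g
O(u, n) = 2/3 (O(u, n) = (1/3)*2 = 2/3)
O(Z(-5, 1), -2)*(114 - 11) = 2*(114 - 11)/3 = (2/3)*103 = 206/3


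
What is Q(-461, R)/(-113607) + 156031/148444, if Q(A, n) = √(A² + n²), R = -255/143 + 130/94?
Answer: 156031/148444 - √9599972057261/763552647 ≈ 1.0471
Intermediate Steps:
R = -2690/6721 (R = -255*1/143 + 130*(1/94) = -255/143 + 65/47 = -2690/6721 ≈ -0.40024)
Q(-461, R)/(-113607) + 156031/148444 = √((-461)² + (-2690/6721)²)/(-113607) + 156031/148444 = √(212521 + 7236100/45171841)*(-1/113607) + 156031*(1/148444) = √(9599972057261/45171841)*(-1/113607) + 156031/148444 = (√9599972057261/6721)*(-1/113607) + 156031/148444 = -√9599972057261/763552647 + 156031/148444 = 156031/148444 - √9599972057261/763552647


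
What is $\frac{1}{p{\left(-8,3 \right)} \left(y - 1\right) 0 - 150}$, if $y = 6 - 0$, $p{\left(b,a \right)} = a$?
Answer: $- \frac{1}{150} \approx -0.0066667$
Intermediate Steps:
$y = 6$ ($y = 6 + 0 = 6$)
$\frac{1}{p{\left(-8,3 \right)} \left(y - 1\right) 0 - 150} = \frac{1}{3 \left(6 - 1\right) 0 - 150} = \frac{1}{3 \cdot 5 \cdot 0 - 150} = \frac{1}{3 \cdot 0 - 150} = \frac{1}{0 - 150} = \frac{1}{-150} = - \frac{1}{150}$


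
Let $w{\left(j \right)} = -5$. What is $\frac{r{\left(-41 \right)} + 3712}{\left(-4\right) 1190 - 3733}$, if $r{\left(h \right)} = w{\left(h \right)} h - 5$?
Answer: $- \frac{1304}{2831} \approx -0.46061$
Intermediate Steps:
$r{\left(h \right)} = -5 - 5 h$ ($r{\left(h \right)} = - 5 h - 5 = -5 - 5 h$)
$\frac{r{\left(-41 \right)} + 3712}{\left(-4\right) 1190 - 3733} = \frac{\left(-5 - -205\right) + 3712}{\left(-4\right) 1190 - 3733} = \frac{\left(-5 + 205\right) + 3712}{-4760 - 3733} = \frac{200 + 3712}{-8493} = 3912 \left(- \frac{1}{8493}\right) = - \frac{1304}{2831}$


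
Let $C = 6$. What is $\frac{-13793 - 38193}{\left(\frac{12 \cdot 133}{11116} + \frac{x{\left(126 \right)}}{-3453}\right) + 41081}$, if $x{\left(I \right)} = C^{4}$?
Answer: $- \frac{11877423371}{9385866905} \approx -1.2655$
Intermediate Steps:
$x{\left(I \right)} = 1296$ ($x{\left(I \right)} = 6^{4} = 1296$)
$\frac{-13793 - 38193}{\left(\frac{12 \cdot 133}{11116} + \frac{x{\left(126 \right)}}{-3453}\right) + 41081} = \frac{-13793 - 38193}{\left(\frac{12 \cdot 133}{11116} + \frac{1296}{-3453}\right) + 41081} = - \frac{51986}{\left(1596 \cdot \frac{1}{11116} + 1296 \left(- \frac{1}{3453}\right)\right) + 41081} = - \frac{51986}{\left(\frac{57}{397} - \frac{432}{1151}\right) + 41081} = - \frac{51986}{- \frac{105897}{456947} + 41081} = - \frac{51986}{\frac{18771733810}{456947}} = \left(-51986\right) \frac{456947}{18771733810} = - \frac{11877423371}{9385866905}$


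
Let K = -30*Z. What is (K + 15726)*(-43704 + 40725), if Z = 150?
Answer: -33442254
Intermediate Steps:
K = -4500 (K = -30*150 = -4500)
(K + 15726)*(-43704 + 40725) = (-4500 + 15726)*(-43704 + 40725) = 11226*(-2979) = -33442254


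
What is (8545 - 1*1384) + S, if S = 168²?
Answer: 35385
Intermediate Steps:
S = 28224
(8545 - 1*1384) + S = (8545 - 1*1384) + 28224 = (8545 - 1384) + 28224 = 7161 + 28224 = 35385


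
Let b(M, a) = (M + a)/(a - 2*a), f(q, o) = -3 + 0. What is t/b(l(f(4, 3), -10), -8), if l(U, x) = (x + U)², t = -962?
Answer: -7696/161 ≈ -47.801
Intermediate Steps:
f(q, o) = -3
l(U, x) = (U + x)²
b(M, a) = -(M + a)/a (b(M, a) = (M + a)/((-a)) = (M + a)*(-1/a) = -(M + a)/a)
t/b(l(f(4, 3), -10), -8) = -962*(-8/(-(-3 - 10)² - 1*(-8))) = -962*(-8/(-1*(-13)² + 8)) = -962*(-8/(-1*169 + 8)) = -962*(-8/(-169 + 8)) = -962/((-⅛*(-161))) = -962/161/8 = -962*8/161 = -7696/161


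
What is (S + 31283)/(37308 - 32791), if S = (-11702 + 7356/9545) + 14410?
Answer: 324451451/43114765 ≈ 7.5253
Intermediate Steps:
S = 25855216/9545 (S = (-11702 + 7356*(1/9545)) + 14410 = (-11702 + 7356/9545) + 14410 = -111688234/9545 + 14410 = 25855216/9545 ≈ 2708.8)
(S + 31283)/(37308 - 32791) = (25855216/9545 + 31283)/(37308 - 32791) = (324451451/9545)/4517 = (324451451/9545)*(1/4517) = 324451451/43114765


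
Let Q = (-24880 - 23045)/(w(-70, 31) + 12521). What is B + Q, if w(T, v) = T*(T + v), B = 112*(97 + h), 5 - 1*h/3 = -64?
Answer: 519218123/15251 ≈ 34045.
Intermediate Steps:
h = 207 (h = 15 - 3*(-64) = 15 + 192 = 207)
B = 34048 (B = 112*(97 + 207) = 112*304 = 34048)
Q = -47925/15251 (Q = (-24880 - 23045)/(-70*(-70 + 31) + 12521) = -47925/(-70*(-39) + 12521) = -47925/(2730 + 12521) = -47925/15251 ≈ -3.1424)
B + Q = 34048 - 47925/15251 = 519218123/15251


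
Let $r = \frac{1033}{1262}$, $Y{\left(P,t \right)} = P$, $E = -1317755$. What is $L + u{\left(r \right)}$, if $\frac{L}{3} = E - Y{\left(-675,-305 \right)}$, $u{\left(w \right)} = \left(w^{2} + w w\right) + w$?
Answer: $- \frac{1573228810184}{398161} \approx -3.9512 \cdot 10^{6}$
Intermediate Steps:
$r = \frac{1033}{1262}$ ($r = 1033 \cdot \frac{1}{1262} = \frac{1033}{1262} \approx 0.81854$)
$u{\left(w \right)} = w + 2 w^{2}$ ($u{\left(w \right)} = \left(w^{2} + w^{2}\right) + w = 2 w^{2} + w = w + 2 w^{2}$)
$L = -3951240$ ($L = 3 \left(-1317755 - -675\right) = 3 \left(-1317755 + 675\right) = 3 \left(-1317080\right) = -3951240$)
$L + u{\left(r \right)} = -3951240 + \frac{1033 \left(1 + 2 \cdot \frac{1033}{1262}\right)}{1262} = -3951240 + \frac{1033 \left(1 + \frac{1033}{631}\right)}{1262} = -3951240 + \frac{1033}{1262} \cdot \frac{1664}{631} = -3951240 + \frac{859456}{398161} = - \frac{1573228810184}{398161}$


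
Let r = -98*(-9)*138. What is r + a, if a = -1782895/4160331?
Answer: 506377065101/4160331 ≈ 1.2172e+5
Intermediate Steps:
r = 121716 (r = 882*138 = 121716)
a = -1782895/4160331 (a = -1782895*1/4160331 = -1782895/4160331 ≈ -0.42855)
r + a = 121716 - 1782895/4160331 = 506377065101/4160331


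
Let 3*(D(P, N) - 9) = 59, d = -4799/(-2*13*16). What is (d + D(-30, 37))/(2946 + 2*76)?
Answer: 50173/3866304 ≈ 0.012977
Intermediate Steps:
d = 4799/416 (d = -4799/((-26*16)) = -4799/(-416) = -4799*(-1/416) = 4799/416 ≈ 11.536)
D(P, N) = 86/3 (D(P, N) = 9 + (⅓)*59 = 9 + 59/3 = 86/3)
(d + D(-30, 37))/(2946 + 2*76) = (4799/416 + 86/3)/(2946 + 2*76) = 50173/(1248*(2946 + 152)) = (50173/1248)/3098 = (50173/1248)*(1/3098) = 50173/3866304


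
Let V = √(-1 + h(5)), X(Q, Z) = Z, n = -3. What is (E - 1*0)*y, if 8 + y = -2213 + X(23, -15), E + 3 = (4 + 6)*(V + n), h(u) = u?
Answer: 29068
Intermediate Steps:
V = 2 (V = √(-1 + 5) = √4 = 2)
E = -13 (E = -3 + (4 + 6)*(2 - 3) = -3 + 10*(-1) = -3 - 10 = -13)
y = -2236 (y = -8 + (-2213 - 15) = -8 - 2228 = -2236)
(E - 1*0)*y = (-13 - 1*0)*(-2236) = (-13 + 0)*(-2236) = -13*(-2236) = 29068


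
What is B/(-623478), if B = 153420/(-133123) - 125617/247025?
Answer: 54621087391/20502892644662850 ≈ 2.6641e-6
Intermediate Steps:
B = -54621087391/32884709075 (B = 153420*(-1/133123) - 125617*1/247025 = -153420/133123 - 125617/247025 = -54621087391/32884709075 ≈ -1.6610)
B/(-623478) = -54621087391/32884709075/(-623478) = -54621087391/32884709075*(-1/623478) = 54621087391/20502892644662850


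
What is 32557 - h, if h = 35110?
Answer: -2553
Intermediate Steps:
32557 - h = 32557 - 1*35110 = 32557 - 35110 = -2553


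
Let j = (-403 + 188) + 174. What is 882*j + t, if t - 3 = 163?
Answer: -35996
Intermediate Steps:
t = 166 (t = 3 + 163 = 166)
j = -41 (j = -215 + 174 = -41)
882*j + t = 882*(-41) + 166 = -36162 + 166 = -35996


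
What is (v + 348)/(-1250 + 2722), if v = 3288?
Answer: 909/368 ≈ 2.4701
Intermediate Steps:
(v + 348)/(-1250 + 2722) = (3288 + 348)/(-1250 + 2722) = 3636/1472 = 3636*(1/1472) = 909/368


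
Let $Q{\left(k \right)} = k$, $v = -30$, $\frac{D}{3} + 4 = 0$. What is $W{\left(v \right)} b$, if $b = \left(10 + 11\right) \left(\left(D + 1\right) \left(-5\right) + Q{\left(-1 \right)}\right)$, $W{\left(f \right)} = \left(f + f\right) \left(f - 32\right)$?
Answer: $4218480$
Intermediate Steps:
$D = -12$ ($D = -12 + 3 \cdot 0 = -12 + 0 = -12$)
$W{\left(f \right)} = 2 f \left(-32 + f\right)$
$b = 1134$ ($b = \left(10 + 11\right) \left(\left(-12 + 1\right) \left(-5\right) - 1\right) = 21 \left(\left(-11\right) \left(-5\right) - 1\right) = 21 \left(55 - 1\right) = 21 \cdot 54 = 1134$)
$W{\left(v \right)} b = 2 \left(-30\right) \left(-32 - 30\right) 1134 = 2 \left(-30\right) \left(-62\right) 1134 = 3720 \cdot 1134 = 4218480$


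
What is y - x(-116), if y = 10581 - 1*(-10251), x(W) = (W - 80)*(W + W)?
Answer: -24640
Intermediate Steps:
x(W) = 2*W*(-80 + W) (x(W) = (-80 + W)*(2*W) = 2*W*(-80 + W))
y = 20832 (y = 10581 + 10251 = 20832)
y - x(-116) = 20832 - 2*(-116)*(-80 - 116) = 20832 - 2*(-116)*(-196) = 20832 - 1*45472 = 20832 - 45472 = -24640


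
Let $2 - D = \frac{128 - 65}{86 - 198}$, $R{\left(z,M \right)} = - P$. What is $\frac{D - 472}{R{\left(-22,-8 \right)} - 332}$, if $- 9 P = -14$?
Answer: $\frac{67599}{48032} \approx 1.4074$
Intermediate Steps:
$P = \frac{14}{9}$ ($P = \left(- \frac{1}{9}\right) \left(-14\right) = \frac{14}{9} \approx 1.5556$)
$R{\left(z,M \right)} = - \frac{14}{9}$ ($R{\left(z,M \right)} = \left(-1\right) \frac{14}{9} = - \frac{14}{9}$)
$D = \frac{41}{16}$ ($D = 2 - \frac{128 - 65}{86 - 198} = 2 - \frac{63}{-112} = 2 - 63 \left(- \frac{1}{112}\right) = 2 - - \frac{9}{16} = 2 + \frac{9}{16} = \frac{41}{16} \approx 2.5625$)
$\frac{D - 472}{R{\left(-22,-8 \right)} - 332} = \frac{\frac{41}{16} - 472}{- \frac{14}{9} - 332} = - \frac{7511}{16 \left(- \frac{3002}{9}\right)} = \left(- \frac{7511}{16}\right) \left(- \frac{9}{3002}\right) = \frac{67599}{48032}$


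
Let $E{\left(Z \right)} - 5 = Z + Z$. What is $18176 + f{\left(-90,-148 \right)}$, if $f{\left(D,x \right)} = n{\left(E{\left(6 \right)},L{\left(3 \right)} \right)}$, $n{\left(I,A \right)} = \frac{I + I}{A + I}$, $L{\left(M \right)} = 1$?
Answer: $\frac{163601}{9} \approx 18178.0$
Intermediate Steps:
$E{\left(Z \right)} = 5 + 2 Z$ ($E{\left(Z \right)} = 5 + \left(Z + Z\right) = 5 + 2 Z$)
$n{\left(I,A \right)} = \frac{2 I}{A + I}$
$f{\left(D,x \right)} = \frac{17}{9}$ ($f{\left(D,x \right)} = \frac{2 \left(5 + 2 \cdot 6\right)}{1 + \left(5 + 2 \cdot 6\right)} = \frac{2 \left(5 + 12\right)}{1 + \left(5 + 12\right)} = 2 \cdot 17 \frac{1}{1 + 17} = 2 \cdot 17 \cdot \frac{1}{18} = \frac{17}{9}$)
$18176 + f{\left(-90,-148 \right)} = 18176 + \frac{17}{9} = \frac{163601}{9}$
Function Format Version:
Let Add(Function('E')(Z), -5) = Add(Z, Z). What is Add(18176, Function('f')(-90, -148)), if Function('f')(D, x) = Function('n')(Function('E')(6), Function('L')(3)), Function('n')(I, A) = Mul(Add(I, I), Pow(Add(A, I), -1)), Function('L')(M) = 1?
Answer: Rational(163601, 9) ≈ 18178.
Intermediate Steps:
Function('E')(Z) = Add(5, Mul(2, Z)) (Function('E')(Z) = Add(5, Add(Z, Z)) = Add(5, Mul(2, Z)))
Function('n')(I, A) = Mul(2, I, Pow(Add(A, I), -1)) (Function('n')(I, A) = Mul(Mul(2, I), Pow(Add(A, I), -1)) = Mul(2, I, Pow(Add(A, I), -1)))
Function('f')(D, x) = Rational(17, 9) (Function('f')(D, x) = Mul(2, Add(5, Mul(2, 6)), Pow(Add(1, Add(5, Mul(2, 6))), -1)) = Mul(2, Add(5, 12), Pow(Add(1, Add(5, 12)), -1)) = Mul(2, 17, Pow(Add(1, 17), -1)) = Mul(2, 17, Pow(18, -1)) = Mul(2, 17, Rational(1, 18)) = Rational(17, 9))
Add(18176, Function('f')(-90, -148)) = Add(18176, Rational(17, 9)) = Rational(163601, 9)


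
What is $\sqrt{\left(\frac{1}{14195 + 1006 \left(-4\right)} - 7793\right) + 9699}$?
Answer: $\frac{\sqrt{197174263517}}{10171} \approx 43.658$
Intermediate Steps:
$\sqrt{\left(\frac{1}{14195 + 1006 \left(-4\right)} - 7793\right) + 9699} = \sqrt{\left(\frac{1}{14195 - 4024} - 7793\right) + 9699} = \sqrt{\left(\frac{1}{10171} - 7793\right) + 9699} = \sqrt{- \frac{79262602}{10171} + 9699} = \sqrt{\frac{19385927}{10171}} = \frac{\sqrt{197174263517}}{10171}$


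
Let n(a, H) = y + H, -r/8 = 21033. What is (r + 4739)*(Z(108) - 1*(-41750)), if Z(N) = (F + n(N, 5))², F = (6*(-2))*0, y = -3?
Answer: -6827822850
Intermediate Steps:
r = -168264 (r = -8*21033 = -168264)
n(a, H) = -3 + H
F = 0 (F = -12*0 = 0)
Z(N) = 4 (Z(N) = (0 + (-3 + 5))² = (0 + 2)² = 2² = 4)
(r + 4739)*(Z(108) - 1*(-41750)) = (-168264 + 4739)*(4 - 1*(-41750)) = -163525*(4 + 41750) = -163525*41754 = -6827822850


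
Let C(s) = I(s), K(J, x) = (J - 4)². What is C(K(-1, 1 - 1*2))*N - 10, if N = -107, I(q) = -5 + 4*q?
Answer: -10175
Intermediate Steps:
K(J, x) = (-4 + J)²
C(s) = -5 + 4*s
C(K(-1, 1 - 1*2))*N - 10 = (-5 + 4*(-4 - 1)²)*(-107) - 10 = (-5 + 4*(-5)²)*(-107) - 10 = (-5 + 4*25)*(-107) - 10 = (-5 + 100)*(-107) - 10 = 95*(-107) - 10 = -10165 - 10 = -10175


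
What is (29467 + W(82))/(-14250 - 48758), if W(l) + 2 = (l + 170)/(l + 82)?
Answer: -37754/80729 ≈ -0.46766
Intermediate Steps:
W(l) = -2 + (170 + l)/(82 + l) (W(l) = -2 + (l + 170)/(l + 82) = -2 + (170 + l)/(82 + l))
(29467 + W(82))/(-14250 - 48758) = (29467 + (6 - 1*82)/(82 + 82))/(-14250 - 48758) = (29467 + (6 - 82)/164)/(-63008) = (29467 + (1/164)*(-76))*(-1/63008) = (29467 - 19/41)*(-1/63008) = (1208128/41)*(-1/63008) = -37754/80729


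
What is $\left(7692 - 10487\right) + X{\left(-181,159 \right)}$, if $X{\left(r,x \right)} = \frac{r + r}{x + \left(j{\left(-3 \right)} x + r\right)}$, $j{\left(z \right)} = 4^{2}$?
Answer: $- \frac{3524676}{1261} \approx -2795.1$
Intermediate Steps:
$j{\left(z \right)} = 16$
$X{\left(r,x \right)} = \frac{2 r}{r + 17 x}$ ($X{\left(r,x \right)} = \frac{r + r}{x + \left(16 x + r\right)} = \frac{2 r}{x + \left(r + 16 x\right)} = \frac{2 r}{r + 17 x}$)
$\left(7692 - 10487\right) + X{\left(-181,159 \right)} = \left(7692 - 10487\right) + 2 \left(-181\right) \frac{1}{-181 + 17 \cdot 159} = -2795 + 2 \left(-181\right) \frac{1}{-181 + 2703} = -2795 + 2 \left(-181\right) \frac{1}{2522} = -2795 - \frac{181}{1261} = - \frac{3524676}{1261}$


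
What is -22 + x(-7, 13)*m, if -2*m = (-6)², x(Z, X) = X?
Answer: -256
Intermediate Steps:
m = -18 (m = -½*(-6)² = -½*36 = -18)
-22 + x(-7, 13)*m = -22 + 13*(-18) = -22 - 234 = -256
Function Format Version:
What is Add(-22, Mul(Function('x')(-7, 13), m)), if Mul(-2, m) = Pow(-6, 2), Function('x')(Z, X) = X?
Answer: -256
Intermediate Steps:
m = -18 (m = Mul(Rational(-1, 2), Pow(-6, 2)) = Mul(Rational(-1, 2), 36) = -18)
Add(-22, Mul(Function('x')(-7, 13), m)) = Add(-22, Mul(13, -18)) = Add(-22, -234) = -256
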